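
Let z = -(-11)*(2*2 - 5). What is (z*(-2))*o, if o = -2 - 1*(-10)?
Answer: 176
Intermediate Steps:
o = 8 (o = -2 + 10 = 8)
z = -11 (z = -(-11)*(4 - 5) = -(-11)*(-1) = -1*11 = -11)
(z*(-2))*o = -11*(-2)*8 = 22*8 = 176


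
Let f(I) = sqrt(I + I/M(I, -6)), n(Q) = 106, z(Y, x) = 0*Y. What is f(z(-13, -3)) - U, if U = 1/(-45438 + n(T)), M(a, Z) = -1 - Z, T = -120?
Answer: 1/45332 ≈ 2.2059e-5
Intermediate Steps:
z(Y, x) = 0
f(I) = sqrt(30)*sqrt(I)/5 (f(I) = sqrt(I + I/(-1 - 1*(-6))) = sqrt(I + I/(-1 + 6)) = sqrt(I + I/5) = sqrt(6*I/5) = sqrt(30)*sqrt(I)/5)
U = -1/45332 (U = 1/(-45438 + 106) = 1/(-45332) = -1/45332 ≈ -2.2059e-5)
f(z(-13, -3)) - U = sqrt(30)*sqrt(0)/5 - 1*(-1/45332) = (1/5)*sqrt(30)*0 + 1/45332 = 0 + 1/45332 = 1/45332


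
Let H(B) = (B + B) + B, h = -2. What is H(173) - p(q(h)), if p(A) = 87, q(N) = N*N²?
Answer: 432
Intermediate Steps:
q(N) = N³
H(B) = 3*B (H(B) = 2*B + B = 3*B)
H(173) - p(q(h)) = 3*173 - 1*87 = 519 - 87 = 432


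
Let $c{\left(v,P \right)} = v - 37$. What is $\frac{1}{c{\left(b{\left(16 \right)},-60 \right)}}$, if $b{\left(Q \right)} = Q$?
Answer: $- \frac{1}{21} \approx -0.047619$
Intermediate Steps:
$c{\left(v,P \right)} = -37 + v$
$\frac{1}{c{\left(b{\left(16 \right)},-60 \right)}} = \frac{1}{-37 + 16} = \frac{1}{-21} = - \frac{1}{21}$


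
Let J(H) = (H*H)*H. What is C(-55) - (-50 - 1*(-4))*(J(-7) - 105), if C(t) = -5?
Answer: -20613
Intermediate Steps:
J(H) = H**3 (J(H) = H**2*H = H**3)
C(-55) - (-50 - 1*(-4))*(J(-7) - 105) = -5 - (-50 - 1*(-4))*((-7)**3 - 105) = -5 - (-50 + 4)*(-343 - 105) = -5 - (-46)*(-448) = -5 - 1*20608 = -5 - 20608 = -20613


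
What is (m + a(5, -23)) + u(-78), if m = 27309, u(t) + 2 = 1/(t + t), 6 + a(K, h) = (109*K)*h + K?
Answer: 2304275/156 ≈ 14771.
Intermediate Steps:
a(K, h) = -6 + K + 109*K*h (a(K, h) = -6 + ((109*K)*h + K) = -6 + (109*K*h + K) = -6 + (K + 109*K*h) = -6 + K + 109*K*h)
u(t) = -2 + 1/(2*t) (u(t) = -2 + 1/(t + t) = -2 + 1/(2*t))
(m + a(5, -23)) + u(-78) = (27309 + (-6 + 5 + 109*5*(-23))) + (-2 + (½)/(-78)) = (27309 + (-6 + 5 - 12535)) + (-2 + (½)*(-1/78)) = (27309 - 12536) + (-2 - 1/156) = 14773 - 313/156 = 2304275/156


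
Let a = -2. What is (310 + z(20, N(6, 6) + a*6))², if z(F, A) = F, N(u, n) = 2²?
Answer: 108900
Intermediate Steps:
N(u, n) = 4
(310 + z(20, N(6, 6) + a*6))² = (310 + 20)² = 330² = 108900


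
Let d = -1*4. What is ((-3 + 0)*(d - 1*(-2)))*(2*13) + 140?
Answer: 296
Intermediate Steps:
d = -4
((-3 + 0)*(d - 1*(-2)))*(2*13) + 140 = ((-3 + 0)*(-4 - 1*(-2)))*(2*13) + 140 = -3*(-4 + 2)*26 + 140 = -3*(-2)*26 + 140 = 6*26 + 140 = 156 + 140 = 296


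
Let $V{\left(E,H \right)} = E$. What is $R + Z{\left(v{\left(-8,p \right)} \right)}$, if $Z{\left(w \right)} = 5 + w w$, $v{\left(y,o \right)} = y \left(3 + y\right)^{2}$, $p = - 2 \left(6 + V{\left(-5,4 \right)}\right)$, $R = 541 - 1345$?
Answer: $39201$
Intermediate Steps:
$R = -804$ ($R = 541 - 1345 = -804$)
$p = -2$ ($p = - 2 \left(6 - 5\right) = \left(-2\right) 1 = -2$)
$Z{\left(w \right)} = 5 + w^{2}$
$R + Z{\left(v{\left(-8,p \right)} \right)} = -804 + \left(5 + \left(- 8 \left(3 - 8\right)^{2}\right)^{2}\right) = -804 + \left(5 + \left(- 8 \left(-5\right)^{2}\right)^{2}\right) = -804 + \left(5 + \left(\left(-8\right) 25\right)^{2}\right) = -804 + \left(5 + \left(-200\right)^{2}\right) = -804 + \left(5 + 40000\right) = -804 + 40005 = 39201$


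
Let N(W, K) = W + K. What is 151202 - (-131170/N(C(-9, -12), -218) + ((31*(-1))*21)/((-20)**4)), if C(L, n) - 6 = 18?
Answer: 2336161503147/15520000 ≈ 1.5053e+5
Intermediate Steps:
C(L, n) = 24 (C(L, n) = 6 + 18 = 24)
N(W, K) = K + W
151202 - (-131170/N(C(-9, -12), -218) + ((31*(-1))*21)/((-20)**4)) = 151202 - (-131170/(-218 + 24) + ((31*(-1))*21)/((-20)**4)) = 151202 - (-131170/(-194) - 31*21/160000) = 151202 - (-131170*(-1/194) - 651*1/160000) = 151202 - (65585/97 - 651/160000) = 151202 - 1*10493536853/15520000 = 151202 - 10493536853/15520000 = 2336161503147/15520000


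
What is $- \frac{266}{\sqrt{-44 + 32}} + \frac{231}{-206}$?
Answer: $- \frac{231}{206} + \frac{133 i \sqrt{3}}{3} \approx -1.1214 + 76.788 i$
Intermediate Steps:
$- \frac{266}{\sqrt{-44 + 32}} + \frac{231}{-206} = - \frac{266}{\sqrt{-12}} + 231 \left(- \frac{1}{206}\right) = - \frac{266}{2 i \sqrt{3}} - \frac{231}{206} = - 266 \left(- \frac{i \sqrt{3}}{6}\right) - \frac{231}{206} = \frac{133 i \sqrt{3}}{3} - \frac{231}{206} = - \frac{231}{206} + \frac{133 i \sqrt{3}}{3}$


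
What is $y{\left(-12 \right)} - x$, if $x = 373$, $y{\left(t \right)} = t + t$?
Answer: $-397$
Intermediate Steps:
$y{\left(t \right)} = 2 t$
$y{\left(-12 \right)} - x = 2 \left(-12\right) - 373 = -24 - 373 = -397$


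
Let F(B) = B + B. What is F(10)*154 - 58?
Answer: 3022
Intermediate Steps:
F(B) = 2*B
F(10)*154 - 58 = (2*10)*154 - 58 = 20*154 - 58 = 3080 - 58 = 3022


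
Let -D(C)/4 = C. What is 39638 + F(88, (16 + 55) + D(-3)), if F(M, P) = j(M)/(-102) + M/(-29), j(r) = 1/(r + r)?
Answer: 20634280099/520608 ≈ 39635.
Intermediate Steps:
j(r) = 1/(2*r)
D(C) = -4*C
F(M, P) = -M/29 - 1/(204*M) (F(M, P) = (1/(2*M))/(-102) + M/(-29) = (1/(2*M))*(-1/102) + M*(-1/29) = -1/(204*M) - M/29 = -M/29 - 1/(204*M))
39638 + F(88, (16 + 55) + D(-3)) = 39638 + (-1/29*88 - 1/204/88) = 39638 + (-88/29 - 1/204*1/88) = 39638 + (-88/29 - 1/17952) = 39638 - 1579805/520608 = 20634280099/520608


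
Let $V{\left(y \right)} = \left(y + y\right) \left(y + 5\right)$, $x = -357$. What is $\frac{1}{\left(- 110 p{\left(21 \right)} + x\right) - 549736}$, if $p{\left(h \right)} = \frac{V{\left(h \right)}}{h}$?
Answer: $- \frac{1}{555813} \approx -1.7992 \cdot 10^{-6}$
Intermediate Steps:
$V{\left(y \right)} = 2 y \left(5 + y\right)$
$p{\left(h \right)} = 10 + 2 h$ ($p{\left(h \right)} = \frac{2 h \left(5 + h\right)}{h} = 10 + 2 h$)
$\frac{1}{\left(- 110 p{\left(21 \right)} + x\right) - 549736} = \frac{1}{\left(- 110 \left(10 + 2 \cdot 21\right) - 357\right) - 549736} = \frac{1}{\left(- 110 \left(10 + 42\right) - 357\right) - 549736} = \frac{1}{\left(\left(-110\right) 52 - 357\right) - 549736} = \frac{1}{\left(-5720 - 357\right) - 549736} = \frac{1}{-6077 - 549736} = \frac{1}{-555813} = - \frac{1}{555813}$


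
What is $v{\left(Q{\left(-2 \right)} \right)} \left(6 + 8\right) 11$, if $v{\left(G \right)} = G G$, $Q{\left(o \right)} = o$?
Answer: $616$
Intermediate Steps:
$v{\left(G \right)} = G^{2}$
$v{\left(Q{\left(-2 \right)} \right)} \left(6 + 8\right) 11 = \left(-2\right)^{2} \left(6 + 8\right) 11 = 4 \cdot 14 \cdot 11 = 56 \cdot 11 = 616$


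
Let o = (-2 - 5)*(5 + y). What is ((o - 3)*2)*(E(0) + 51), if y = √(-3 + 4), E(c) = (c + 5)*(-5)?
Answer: -2340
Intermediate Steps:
E(c) = -25 - 5*c (E(c) = (5 + c)*(-5) = -25 - 5*c)
y = 1 (y = √1 = 1)
o = -42 (o = (-2 - 5)*(5 + 1) = -7*6 = -42)
((o - 3)*2)*(E(0) + 51) = ((-42 - 3)*2)*((-25 - 5*0) + 51) = (-45*2)*((-25 + 0) + 51) = -90*(-25 + 51) = -90*26 = -2340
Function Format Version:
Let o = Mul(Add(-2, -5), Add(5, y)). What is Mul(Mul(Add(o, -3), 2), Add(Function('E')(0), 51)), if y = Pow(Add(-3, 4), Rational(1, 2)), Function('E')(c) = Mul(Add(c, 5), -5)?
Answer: -2340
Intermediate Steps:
Function('E')(c) = Add(-25, Mul(-5, c)) (Function('E')(c) = Mul(Add(5, c), -5) = Add(-25, Mul(-5, c)))
y = 1 (y = Pow(1, Rational(1, 2)) = 1)
o = -42 (o = Mul(Add(-2, -5), Add(5, 1)) = Mul(-7, 6) = -42)
Mul(Mul(Add(o, -3), 2), Add(Function('E')(0), 51)) = Mul(Mul(Add(-42, -3), 2), Add(Add(-25, Mul(-5, 0)), 51)) = Mul(Mul(-45, 2), Add(Add(-25, 0), 51)) = Mul(-90, Add(-25, 51)) = Mul(-90, 26) = -2340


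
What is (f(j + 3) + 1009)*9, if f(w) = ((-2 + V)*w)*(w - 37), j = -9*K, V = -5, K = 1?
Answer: -7173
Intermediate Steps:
j = -9 (j = -9*1 = -9)
f(w) = -7*w*(-37 + w) (f(w) = ((-2 - 5)*w)*(w - 37) = (-7*w)*(-37 + w) = -7*w*(-37 + w))
(f(j + 3) + 1009)*9 = (7*(-9 + 3)*(37 - (-9 + 3)) + 1009)*9 = (7*(-6)*(37 - 1*(-6)) + 1009)*9 = (7*(-6)*(37 + 6) + 1009)*9 = (7*(-6)*43 + 1009)*9 = (-1806 + 1009)*9 = -797*9 = -7173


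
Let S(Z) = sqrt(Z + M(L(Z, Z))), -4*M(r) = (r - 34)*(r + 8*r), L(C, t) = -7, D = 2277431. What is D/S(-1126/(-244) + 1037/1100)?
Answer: -11387155*I*sqrt(28824091978)/21478459 ≈ -90010.0*I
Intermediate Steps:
M(r) = -9*r*(-34 + r)/4 (M(r) = -(r - 34)*(r + 8*r)/4 = -(-34 + r)*9*r/4 = -9*r*(-34 + r)/4)
S(Z) = sqrt(-2583/4 + Z) (S(Z) = sqrt(Z + (9/4)*(-7)*(34 - 1*(-7))) = sqrt(Z + (9/4)*(-7)*(34 + 7)) = sqrt(Z + (9/4)*(-7)*41) = sqrt(Z - 2583/4) = sqrt(-2583/4 + Z))
D/S(-1126/(-244) + 1037/1100) = 2277431/((sqrt(-2583 + 4*(-1126/(-244) + 1037/1100))/2)) = 2277431/((sqrt(-2583 + 4*(-1126*(-1/244) + 1037*(1/1100)))/2)) = 2277431/((sqrt(-2583 + 4*(563/122 + 1037/1100))/2)) = 2277431/((sqrt(-2583 + 4*(372907/67100))/2)) = 2277431/((sqrt(-2583 + 372907/16775)/2)) = 2277431/((sqrt(-42956918/16775)/2)) = 2277431/(((I*sqrt(28824091978)/3355)/2)) = 2277431/((I*sqrt(28824091978)/6710)) = 2277431*(-5*I*sqrt(28824091978)/21478459) = -11387155*I*sqrt(28824091978)/21478459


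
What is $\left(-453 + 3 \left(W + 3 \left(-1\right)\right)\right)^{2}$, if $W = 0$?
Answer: $213444$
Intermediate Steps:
$\left(-453 + 3 \left(W + 3 \left(-1\right)\right)\right)^{2} = \left(-453 + 3 \left(0 + 3 \left(-1\right)\right)\right)^{2} = \left(-453 + 3 \left(0 - 3\right)\right)^{2} = \left(-453 + 3 \left(-3\right)\right)^{2} = \left(-453 - 9\right)^{2} = \left(-462\right)^{2} = 213444$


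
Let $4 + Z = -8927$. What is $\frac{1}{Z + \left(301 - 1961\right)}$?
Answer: $- \frac{1}{10591} \approx -9.442 \cdot 10^{-5}$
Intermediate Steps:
$Z = -8931$ ($Z = -4 - 8927 = -8931$)
$\frac{1}{Z + \left(301 - 1961\right)} = \frac{1}{-8931 + \left(301 - 1961\right)} = \frac{1}{-8931 - 1660} = \frac{1}{-10591} = - \frac{1}{10591}$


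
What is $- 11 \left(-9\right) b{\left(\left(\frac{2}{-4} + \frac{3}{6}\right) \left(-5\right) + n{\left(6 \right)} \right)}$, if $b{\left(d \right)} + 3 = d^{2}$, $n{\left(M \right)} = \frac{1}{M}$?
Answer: $- \frac{1177}{4} \approx -294.25$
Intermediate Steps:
$b{\left(d \right)} = -3 + d^{2}$
$- 11 \left(-9\right) b{\left(\left(\frac{2}{-4} + \frac{3}{6}\right) \left(-5\right) + n{\left(6 \right)} \right)} = - 11 \left(-9\right) \left(-3 + \left(\left(\frac{2}{-4} + \frac{3}{6}\right) \left(-5\right) + \frac{1}{6}\right)^{2}\right) = - \left(-99\right) \left(-3 + \left(\left(2 \left(- \frac{1}{4}\right) + 3 \cdot \frac{1}{6}\right) \left(-5\right) + \frac{1}{6}\right)^{2}\right) = - \left(-99\right) \left(-3 + \left(\left(- \frac{1}{2} + \frac{1}{2}\right) \left(-5\right) + \frac{1}{6}\right)^{2}\right) = - \left(-99\right) \left(-3 + \left(0 \left(-5\right) + \frac{1}{6}\right)^{2}\right) = - \left(-99\right) \left(-3 + \left(0 + \frac{1}{6}\right)^{2}\right) = - \left(-99\right) \left(-3 + \left(\frac{1}{6}\right)^{2}\right) = - \left(-99\right) \left(-3 + \frac{1}{36}\right) = - \frac{\left(-99\right) \left(-107\right)}{36} = \left(-1\right) \frac{1177}{4} = - \frac{1177}{4}$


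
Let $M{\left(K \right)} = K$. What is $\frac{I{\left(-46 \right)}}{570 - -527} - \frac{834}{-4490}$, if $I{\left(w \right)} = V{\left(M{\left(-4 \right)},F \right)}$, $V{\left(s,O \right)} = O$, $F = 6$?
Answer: $\frac{470919}{2462765} \approx 0.19122$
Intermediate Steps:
$I{\left(w \right)} = 6$
$\frac{I{\left(-46 \right)}}{570 - -527} - \frac{834}{-4490} = \frac{6}{570 - -527} - \frac{834}{-4490} = \frac{6}{570 + 527} - - \frac{417}{2245} = \frac{6}{1097} + \frac{417}{2245} = \frac{470919}{2462765}$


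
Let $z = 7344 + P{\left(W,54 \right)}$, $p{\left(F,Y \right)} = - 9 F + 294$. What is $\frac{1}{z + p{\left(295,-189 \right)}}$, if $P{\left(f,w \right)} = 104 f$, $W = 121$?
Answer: $\frac{1}{17567} \approx 5.6925 \cdot 10^{-5}$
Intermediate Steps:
$p{\left(F,Y \right)} = 294 - 9 F$
$z = 19928$ ($z = 7344 + 104 \cdot 121 = 7344 + 12584 = 19928$)
$\frac{1}{z + p{\left(295,-189 \right)}} = \frac{1}{19928 + \left(294 - 2655\right)} = \frac{1}{19928 - 2361} = \frac{1}{17567}$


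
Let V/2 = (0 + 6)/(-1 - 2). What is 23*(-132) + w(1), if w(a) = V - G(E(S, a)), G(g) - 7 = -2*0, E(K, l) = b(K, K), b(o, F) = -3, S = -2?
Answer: -3047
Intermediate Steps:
E(K, l) = -3
V = -4 (V = 2*((0 + 6)/(-1 - 2)) = 2*(6/(-3)) = 2*(6*(-⅓)) = 2*(-2) = -4)
G(g) = 7 (G(g) = 7 - 2*0 = 7 + 0 = 7)
w(a) = -11 (w(a) = -4 - 1*7 = -4 - 7 = -11)
23*(-132) + w(1) = 23*(-132) - 11 = -3036 - 11 = -3047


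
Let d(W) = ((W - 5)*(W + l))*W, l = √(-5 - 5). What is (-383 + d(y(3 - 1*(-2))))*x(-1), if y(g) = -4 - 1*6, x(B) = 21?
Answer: -39543 + 3150*I*√10 ≈ -39543.0 + 9961.2*I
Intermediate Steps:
l = I*√10 (l = √(-10) = I*√10 ≈ 3.1623*I)
y(g) = -10 (y(g) = -4 - 6 = -10)
d(W) = W*(-5 + W)*(W + I*√10) (d(W) = ((W - 5)*(W + I*√10))*W = ((-5 + W)*(W + I*√10))*W = W*(-5 + W)*(W + I*√10))
(-383 + d(y(3 - 1*(-2))))*x(-1) = (-383 - 10*((-10)² - 5*(-10) - 5*I*√10 + I*(-10)*√10))*21 = (-383 - 10*(100 + 50 - 5*I*√10 - 10*I*√10))*21 = (-383 - 10*(150 - 15*I*√10))*21 = (-383 + (-1500 + 150*I*√10))*21 = (-1883 + 150*I*√10)*21 = -39543 + 3150*I*√10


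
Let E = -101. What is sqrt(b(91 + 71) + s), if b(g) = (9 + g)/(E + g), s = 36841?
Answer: 4*sqrt(8568487)/61 ≈ 191.95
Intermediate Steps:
b(g) = (9 + g)/(-101 + g)
sqrt(b(91 + 71) + s) = sqrt((9 + (91 + 71))/(-101 + (91 + 71)) + 36841) = sqrt((9 + 162)/(-101 + 162) + 36841) = sqrt(171/61 + 36841) = sqrt(2247472/61) = 4*sqrt(8568487)/61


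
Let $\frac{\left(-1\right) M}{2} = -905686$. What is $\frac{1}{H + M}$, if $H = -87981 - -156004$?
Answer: $\frac{1}{1879395} \approx 5.3209 \cdot 10^{-7}$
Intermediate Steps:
$H = 68023$ ($H = -87981 + 156004 = 68023$)
$M = 1811372$ ($M = \left(-2\right) \left(-905686\right) = 1811372$)
$\frac{1}{H + M} = \frac{1}{68023 + 1811372} = \frac{1}{1879395}$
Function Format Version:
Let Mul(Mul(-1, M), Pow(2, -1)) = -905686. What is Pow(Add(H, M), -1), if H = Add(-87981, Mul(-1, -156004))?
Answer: Rational(1, 1879395) ≈ 5.3209e-7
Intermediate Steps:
H = 68023 (H = Add(-87981, 156004) = 68023)
M = 1811372 (M = Mul(-2, -905686) = 1811372)
Pow(Add(H, M), -1) = Pow(Add(68023, 1811372), -1) = Pow(1879395, -1) = Rational(1, 1879395)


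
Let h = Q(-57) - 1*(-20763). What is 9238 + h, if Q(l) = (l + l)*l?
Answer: 36499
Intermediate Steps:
Q(l) = 2*l² (Q(l) = (2*l)*l = 2*l²)
h = 27261 (h = 2*(-57)² - 1*(-20763) = 2*3249 + 20763 = 6498 + 20763 = 27261)
9238 + h = 9238 + 27261 = 36499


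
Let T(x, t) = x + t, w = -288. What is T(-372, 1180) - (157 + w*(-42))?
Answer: -11445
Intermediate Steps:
T(x, t) = t + x
T(-372, 1180) - (157 + w*(-42)) = (1180 - 372) - (157 - 288*(-42)) = 808 - (157 + 12096) = 808 - 1*12253 = 808 - 12253 = -11445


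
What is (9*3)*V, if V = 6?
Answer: 162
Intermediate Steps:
(9*3)*V = (9*3)*6 = 27*6 = 162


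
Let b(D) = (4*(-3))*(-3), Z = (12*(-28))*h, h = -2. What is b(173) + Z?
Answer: 708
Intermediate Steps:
Z = 672 (Z = (12*(-28))*(-2) = -336*(-2) = 672)
b(D) = 36 (b(D) = -12*(-3) = 36)
b(173) + Z = 36 + 672 = 708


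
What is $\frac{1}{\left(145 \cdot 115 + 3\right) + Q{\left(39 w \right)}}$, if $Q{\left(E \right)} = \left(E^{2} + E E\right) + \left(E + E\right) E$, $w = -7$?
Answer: $\frac{1}{314794} \approx 3.1767 \cdot 10^{-6}$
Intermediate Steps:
$Q{\left(E \right)} = 4 E^{2}$ ($Q{\left(E \right)} = \left(E^{2} + E^{2}\right) + 2 E E = 2 E^{2} + 2 E^{2} = 4 E^{2}$)
$\frac{1}{\left(145 \cdot 115 + 3\right) + Q{\left(39 w \right)}} = \frac{1}{\left(145 \cdot 115 + 3\right) + 4 \left(39 \left(-7\right)\right)^{2}} = \frac{1}{\left(16675 + 3\right) + 4 \left(-273\right)^{2}} = \frac{1}{16678 + 4 \cdot 74529} = \frac{1}{16678 + 298116} = \frac{1}{314794}$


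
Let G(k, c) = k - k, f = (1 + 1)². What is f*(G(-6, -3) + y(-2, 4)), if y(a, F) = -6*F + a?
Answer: -104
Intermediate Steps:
f = 4 (f = 2² = 4)
y(a, F) = a - 6*F
G(k, c) = 0
f*(G(-6, -3) + y(-2, 4)) = 4*(0 + (-2 - 6*4)) = 4*(0 + (-2 - 24)) = 4*(0 - 26) = 4*(-26) = -104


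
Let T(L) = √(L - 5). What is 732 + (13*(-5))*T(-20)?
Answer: 732 - 325*I ≈ 732.0 - 325.0*I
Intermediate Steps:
T(L) = √(-5 + L)
732 + (13*(-5))*T(-20) = 732 + (13*(-5))*√(-5 - 20) = 732 - 325*I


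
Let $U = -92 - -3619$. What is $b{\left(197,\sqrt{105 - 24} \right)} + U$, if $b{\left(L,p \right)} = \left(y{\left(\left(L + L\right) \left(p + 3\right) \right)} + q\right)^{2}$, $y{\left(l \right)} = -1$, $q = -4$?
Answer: $3552$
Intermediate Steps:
$b{\left(L,p \right)} = 25$ ($b{\left(L,p \right)} = \left(-1 - 4\right)^{2} = \left(-5\right)^{2} = 25$)
$U = 3527$ ($U = -92 + 3619 = 3527$)
$b{\left(197,\sqrt{105 - 24} \right)} + U = 25 + 3527 = 3552$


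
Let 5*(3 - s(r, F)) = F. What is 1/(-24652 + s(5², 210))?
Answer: -1/24691 ≈ -4.0501e-5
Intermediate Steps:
s(r, F) = 3 - F/5
1/(-24652 + s(5², 210)) = 1/(-24652 + (3 - ⅕*210)) = 1/(-24652 + (3 - 42)) = 1/(-24652 - 39) = 1/(-24691) = -1/24691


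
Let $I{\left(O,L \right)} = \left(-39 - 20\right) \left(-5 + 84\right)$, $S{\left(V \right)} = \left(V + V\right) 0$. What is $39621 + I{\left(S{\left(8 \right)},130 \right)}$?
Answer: $34960$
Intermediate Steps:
$S{\left(V \right)} = 0$ ($S{\left(V \right)} = 2 V 0 = 0$)
$I{\left(O,L \right)} = -4661$ ($I{\left(O,L \right)} = \left(-59\right) 79 = -4661$)
$39621 + I{\left(S{\left(8 \right)},130 \right)} = 39621 - 4661 = 34960$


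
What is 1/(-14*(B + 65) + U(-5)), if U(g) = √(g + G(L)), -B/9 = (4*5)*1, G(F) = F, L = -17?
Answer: -I/(√22 - 1610*I) ≈ 0.00062111 - 1.8095e-6*I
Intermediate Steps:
B = -180 (B = -9*4*5 = -180 ≈ -180.00)
U(g) = √(-17 + g) (U(g) = √(g - 17) = √(-17 + g))
1/(-14*(B + 65) + U(-5)) = 1/(-14*(-180 + 65) + √(-17 - 5)) = 1/(-14*(-115) + √(-22)) = 1/(1610 + I*√22)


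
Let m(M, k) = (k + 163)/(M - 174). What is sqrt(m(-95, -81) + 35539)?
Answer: sqrt(2571615521)/269 ≈ 188.52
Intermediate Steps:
m(M, k) = (163 + k)/(-174 + M)
sqrt(m(-95, -81) + 35539) = sqrt((163 - 81)/(-174 - 95) + 35539) = sqrt(82/(-269) + 35539) = sqrt(-1/269*82 + 35539) = sqrt(-82/269 + 35539) = sqrt(9559909/269) = sqrt(2571615521)/269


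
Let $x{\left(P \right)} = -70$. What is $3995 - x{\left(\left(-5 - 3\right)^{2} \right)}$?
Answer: $4065$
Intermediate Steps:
$3995 - x{\left(\left(-5 - 3\right)^{2} \right)} = 3995 - -70 = 3995 + 70 = 4065$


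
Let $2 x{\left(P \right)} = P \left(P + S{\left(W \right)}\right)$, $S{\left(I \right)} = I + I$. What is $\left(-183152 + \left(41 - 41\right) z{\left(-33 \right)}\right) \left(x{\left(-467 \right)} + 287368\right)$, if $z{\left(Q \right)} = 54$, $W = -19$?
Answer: $-74228849896$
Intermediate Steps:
$S{\left(I \right)} = 2 I$
$x{\left(P \right)} = \frac{P \left(-38 + P\right)}{2}$ ($x{\left(P \right)} = \frac{P \left(P + 2 \left(-19\right)\right)}{2} = \frac{P \left(P - 38\right)}{2} = \frac{P \left(-38 + P\right)}{2}$)
$\left(-183152 + \left(41 - 41\right) z{\left(-33 \right)}\right) \left(x{\left(-467 \right)} + 287368\right) = \left(-183152 + \left(41 - 41\right) 54\right) \left(\frac{1}{2} \left(-467\right) \left(-38 - 467\right) + 287368\right) = \left(-183152 + \left(41 - 41\right) 54\right) \left(\frac{1}{2} \left(-467\right) \left(-505\right) + 287368\right) = \left(-183152 + 0 \cdot 54\right) \left(\frac{235835}{2} + 287368\right) = \left(-183152 + 0\right) \frac{810571}{2} = \left(-183152\right) \frac{810571}{2} = -74228849896$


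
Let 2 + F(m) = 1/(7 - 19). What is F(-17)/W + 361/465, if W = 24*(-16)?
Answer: 558371/714240 ≈ 0.78177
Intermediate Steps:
W = -384
F(m) = -25/12 (F(m) = -2 + 1/(7 - 19) = -2 + 1/(-12) = -2 - 1/12 = -25/12)
F(-17)/W + 361/465 = -25/12/(-384) + 361/465 = -25/12*(-1/384) + 361*(1/465) = 25/4608 + 361/465 = 558371/714240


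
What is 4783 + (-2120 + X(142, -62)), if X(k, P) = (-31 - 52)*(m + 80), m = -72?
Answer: 1999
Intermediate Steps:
X(k, P) = -664 (X(k, P) = (-31 - 52)*(-72 + 80) = -83*8 = -664)
4783 + (-2120 + X(142, -62)) = 4783 + (-2120 - 664) = 4783 - 2784 = 1999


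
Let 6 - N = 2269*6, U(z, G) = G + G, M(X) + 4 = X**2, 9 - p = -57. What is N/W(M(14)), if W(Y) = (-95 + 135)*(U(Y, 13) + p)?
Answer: -1701/460 ≈ -3.6978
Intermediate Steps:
p = 66 (p = 9 - 1*(-57) = 9 + 57 = 66)
M(X) = -4 + X**2
U(z, G) = 2*G
W(Y) = 3680 (W(Y) = (-95 + 135)*(2*13 + 66) = 40*(26 + 66) = 40*92 = 3680)
N = -13608 (N = 6 - 2269*6 = 6 - 1*13614 = 6 - 13614 = -13608)
N/W(M(14)) = -13608/3680 = -13608*1/3680 = -1701/460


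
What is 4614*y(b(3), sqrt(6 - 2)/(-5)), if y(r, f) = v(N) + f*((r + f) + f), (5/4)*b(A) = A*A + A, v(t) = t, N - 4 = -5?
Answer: -521382/25 ≈ -20855.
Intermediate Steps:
N = -1 (N = 4 - 5 = -1)
b(A) = 4*A/5 + 4*A**2/5 (b(A) = 4*(A*A + A)/5 = 4*(A**2 + A)/5 = 4*(A + A**2)/5 = 4*A/5 + 4*A**2/5)
y(r, f) = -1 + f*(r + 2*f) (y(r, f) = -1 + f*((r + f) + f) = -1 + f*((f + r) + f) = -1 + f*(r + 2*f))
4614*y(b(3), sqrt(6 - 2)/(-5)) = 4614*(-1 + 2*(sqrt(6 - 2)/(-5))**2 + (sqrt(6 - 2)/(-5))*((4/5)*3*(1 + 3))) = 4614*(-1 + 2*(sqrt(4)*(-1/5))**2 + (sqrt(4)*(-1/5))*((4/5)*3*4)) = 4614*(-1 + 2*(2*(-1/5))**2 + (2*(-1/5))*(48/5)) = 4614*(-1 + 2*(-2/5)**2 - 2/5*48/5) = 4614*(-1 + 2*(4/25) - 96/25) = 4614*(-1 + 8/25 - 96/25) = 4614*(-113/25) = -521382/25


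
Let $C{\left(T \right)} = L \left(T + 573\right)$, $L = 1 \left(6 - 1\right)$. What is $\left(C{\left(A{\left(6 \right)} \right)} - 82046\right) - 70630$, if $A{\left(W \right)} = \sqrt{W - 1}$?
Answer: $-149811 + 5 \sqrt{5} \approx -1.498 \cdot 10^{5}$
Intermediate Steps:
$L = 5$ ($L = 1 \cdot 5 = 5$)
$A{\left(W \right)} = \sqrt{-1 + W}$
$C{\left(T \right)} = 2865 + 5 T$ ($C{\left(T \right)} = 5 \left(T + 573\right) = 5 \left(573 + T\right) = 2865 + 5 T$)
$\left(C{\left(A{\left(6 \right)} \right)} - 82046\right) - 70630 = \left(\left(2865 + 5 \sqrt{-1 + 6}\right) - 82046\right) - 70630 = \left(\left(2865 + 5 \sqrt{5}\right) - 82046\right) - 70630 = \left(-79181 + 5 \sqrt{5}\right) - 70630 = -149811 + 5 \sqrt{5}$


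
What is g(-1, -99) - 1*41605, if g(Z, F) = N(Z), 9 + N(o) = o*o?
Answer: -41613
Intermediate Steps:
N(o) = -9 + o² (N(o) = -9 + o*o = -9 + o²)
g(Z, F) = -9 + Z²
g(-1, -99) - 1*41605 = (-9 + (-1)²) - 1*41605 = (-9 + 1) - 41605 = -8 - 41605 = -41613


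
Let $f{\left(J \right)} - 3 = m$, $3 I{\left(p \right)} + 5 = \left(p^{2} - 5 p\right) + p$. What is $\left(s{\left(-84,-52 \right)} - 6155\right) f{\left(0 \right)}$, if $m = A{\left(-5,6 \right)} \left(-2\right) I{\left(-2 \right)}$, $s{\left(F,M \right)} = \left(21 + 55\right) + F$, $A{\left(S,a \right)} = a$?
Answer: $154075$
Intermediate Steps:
$s{\left(F,M \right)} = 76 + F$
$I{\left(p \right)} = - \frac{5}{3} - \frac{4 p}{3} + \frac{p^{2}}{3}$ ($I{\left(p \right)} = - \frac{5}{3} + \frac{\left(p^{2} - 5 p\right) + p}{3} = - \frac{5}{3} + \frac{p^{2} - 4 p}{3} = - \frac{5}{3} + \left(- \frac{4 p}{3} + \frac{p^{2}}{3}\right) = - \frac{5}{3} - \frac{4 p}{3} + \frac{p^{2}}{3}$)
$m = -28$ ($m = 6 \left(-2\right) \left(- \frac{5}{3} - - \frac{8}{3} + \frac{\left(-2\right)^{2}}{3}\right) = - 12 \left(- \frac{5}{3} + \frac{8}{3} + \frac{1}{3} \cdot 4\right) = - 12 \left(- \frac{5}{3} + \frac{8}{3} + \frac{4}{3}\right) = \left(-12\right) \frac{7}{3} = -28$)
$f{\left(J \right)} = -25$ ($f{\left(J \right)} = 3 - 28 = -25$)
$\left(s{\left(-84,-52 \right)} - 6155\right) f{\left(0 \right)} = \left(\left(76 - 84\right) - 6155\right) \left(-25\right) = \left(-8 - 6155\right) \left(-25\right) = \left(-6163\right) \left(-25\right) = 154075$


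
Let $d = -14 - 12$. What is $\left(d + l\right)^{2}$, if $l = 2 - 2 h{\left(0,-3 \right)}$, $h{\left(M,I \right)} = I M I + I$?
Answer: $324$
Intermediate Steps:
$h{\left(M,I \right)} = I + M I^{2}$ ($h{\left(M,I \right)} = M I^{2} + I = I + M I^{2}$)
$d = -26$
$l = 8$ ($l = 2 - 2 \left(- 3 \left(1 - 0\right)\right) = 2 - 2 \left(- 3 \left(1 + 0\right)\right) = 2 - 2 \left(\left(-3\right) 1\right) = 2 - -6 = 2 + 6 = 8$)
$\left(d + l\right)^{2} = \left(-26 + 8\right)^{2} = \left(-18\right)^{2} = 324$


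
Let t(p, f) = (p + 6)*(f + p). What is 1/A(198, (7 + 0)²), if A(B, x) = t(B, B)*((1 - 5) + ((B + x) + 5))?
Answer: 1/20034432 ≈ 4.9914e-8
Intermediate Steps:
t(p, f) = (6 + p)*(f + p)
A(B, x) = (2*B² + 12*B)*(1 + B + x) (A(B, x) = (B² + 6*B + 6*B + B*B)*((1 - 5) + ((B + x) + 5)) = (B² + 6*B + 6*B + B²)*(-4 + (5 + B + x)) = (2*B² + 12*B)*(1 + B + x))
1/A(198, (7 + 0)²) = 1/(2*198*(6 + 198)*(1 + 198 + (7 + 0)²)) = 1/(2*198*204*(1 + 198 + 7²)) = 1/(2*198*204*(1 + 198 + 49)) = 1/(2*198*204*248) = 1/20034432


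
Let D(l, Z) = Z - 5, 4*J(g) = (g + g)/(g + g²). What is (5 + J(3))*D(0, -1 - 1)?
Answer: -287/8 ≈ -35.875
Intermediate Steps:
J(g) = g/(2*(g + g²)) (J(g) = ((g + g)/(g + g²))/4 = ((2*g)/(g + g²))/4 = (2*g/(g + g²))/4 = g/(2*(g + g²)))
D(l, Z) = -5 + Z
(5 + J(3))*D(0, -1 - 1) = (5 + 1/(2*(1 + 3)))*(-5 + (-1 - 1)) = (5 + (½)/4)*(-5 - 2) = (5 + (½)*(¼))*(-7) = (5 + ⅛)*(-7) = (41/8)*(-7) = -287/8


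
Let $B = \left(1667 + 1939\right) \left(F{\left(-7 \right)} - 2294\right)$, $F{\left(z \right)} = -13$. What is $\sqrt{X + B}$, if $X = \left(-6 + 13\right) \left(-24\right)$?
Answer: $i \sqrt{8319210} \approx 2884.3 i$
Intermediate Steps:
$X = -168$ ($X = 7 \left(-24\right) = -168$)
$B = -8319042$ ($B = \left(1667 + 1939\right) \left(-13 - 2294\right) = 3606 \left(-2307\right) = -8319042$)
$\sqrt{X + B} = \sqrt{-168 - 8319042} = \sqrt{-8319210} = i \sqrt{8319210}$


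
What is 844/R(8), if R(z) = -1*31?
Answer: -844/31 ≈ -27.226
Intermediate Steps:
R(z) = -31
844/R(8) = 844/(-31) = 844*(-1/31) = -844/31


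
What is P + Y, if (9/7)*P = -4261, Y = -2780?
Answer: -54847/9 ≈ -6094.1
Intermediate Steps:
P = -29827/9 (P = (7/9)*(-4261) = -29827/9 ≈ -3314.1)
P + Y = -29827/9 - 2780 = -54847/9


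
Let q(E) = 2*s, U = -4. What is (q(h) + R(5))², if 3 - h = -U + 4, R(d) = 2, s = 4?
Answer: 100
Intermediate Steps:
h = -5 (h = 3 - (-1*(-4) + 4) = 3 - (4 + 4) = 3 - 1*8 = 3 - 8 = -5)
q(E) = 8 (q(E) = 2*4 = 8)
(q(h) + R(5))² = (8 + 2)² = 10² = 100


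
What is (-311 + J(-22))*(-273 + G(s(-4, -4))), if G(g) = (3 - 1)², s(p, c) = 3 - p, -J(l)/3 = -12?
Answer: 73975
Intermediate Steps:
J(l) = 36 (J(l) = -3*(-12) = 36)
G(g) = 4 (G(g) = 2² = 4)
(-311 + J(-22))*(-273 + G(s(-4, -4))) = (-311 + 36)*(-273 + 4) = -275*(-269) = 73975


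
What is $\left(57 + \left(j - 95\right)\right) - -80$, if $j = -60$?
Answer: $-18$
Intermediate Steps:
$\left(57 + \left(j - 95\right)\right) - -80 = \left(57 - 155\right) - -80 = \left(57 - 155\right) + \left(-88 + 168\right) = \left(57 - 155\right) + 80 = -98 + 80 = -18$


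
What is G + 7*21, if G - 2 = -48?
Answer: 101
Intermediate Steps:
G = -46 (G = 2 - 48 = -46)
G + 7*21 = -46 + 7*21 = -46 + 147 = 101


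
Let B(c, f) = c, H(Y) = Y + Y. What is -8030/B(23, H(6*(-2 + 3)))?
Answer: -8030/23 ≈ -349.13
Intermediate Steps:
H(Y) = 2*Y
-8030/B(23, H(6*(-2 + 3))) = -8030/23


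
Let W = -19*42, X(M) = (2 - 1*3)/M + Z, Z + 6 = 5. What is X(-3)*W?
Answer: 532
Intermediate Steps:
Z = -1 (Z = -6 + 5 = -1)
X(M) = -1 - 1/M (X(M) = (2 - 1*3)/M - 1 = (2 - 3)/M - 1 = -1/M - 1 = -1 - 1/M)
W = -798
X(-3)*W = ((-1 - 1*(-3))/(-3))*(-798) = -(-1 + 3)/3*(-798) = -⅓*2*(-798) = -⅔*(-798) = 532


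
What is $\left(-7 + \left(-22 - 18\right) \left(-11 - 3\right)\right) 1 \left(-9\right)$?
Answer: $-4977$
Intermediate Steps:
$\left(-7 + \left(-22 - 18\right) \left(-11 - 3\right)\right) 1 \left(-9\right) = \left(-7 - -560\right) \left(-9\right) = \left(-7 + 560\right) \left(-9\right) = 553 \left(-9\right) = -4977$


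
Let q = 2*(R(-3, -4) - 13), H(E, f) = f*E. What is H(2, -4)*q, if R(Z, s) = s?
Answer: 272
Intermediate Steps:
H(E, f) = E*f
q = -34 (q = 2*(-4 - 13) = 2*(-17) = -34)
H(2, -4)*q = (2*(-4))*(-34) = -8*(-34) = 272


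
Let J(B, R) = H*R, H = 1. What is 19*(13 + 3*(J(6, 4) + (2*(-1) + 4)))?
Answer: 589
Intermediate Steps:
J(B, R) = R (J(B, R) = 1*R = R)
19*(13 + 3*(J(6, 4) + (2*(-1) + 4))) = 19*(13 + 3*(4 + (2*(-1) + 4))) = 19*(13 + 3*(4 + (-2 + 4))) = 19*(13 + 3*(4 + 2)) = 19*(13 + 3*6) = 19*(13 + 18) = 19*31 = 589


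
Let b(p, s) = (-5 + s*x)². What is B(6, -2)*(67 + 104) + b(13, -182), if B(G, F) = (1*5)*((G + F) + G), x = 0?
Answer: 8575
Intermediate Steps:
B(G, F) = 5*F + 10*G (B(G, F) = 5*((F + G) + G) = 5*(F + 2*G) = 5*F + 10*G)
b(p, s) = 25 (b(p, s) = (-5 + s*0)² = (-5 + 0)² = (-5)² = 25)
B(6, -2)*(67 + 104) + b(13, -182) = (5*(-2) + 10*6)*(67 + 104) + 25 = (-10 + 60)*171 + 25 = 50*171 + 25 = 8550 + 25 = 8575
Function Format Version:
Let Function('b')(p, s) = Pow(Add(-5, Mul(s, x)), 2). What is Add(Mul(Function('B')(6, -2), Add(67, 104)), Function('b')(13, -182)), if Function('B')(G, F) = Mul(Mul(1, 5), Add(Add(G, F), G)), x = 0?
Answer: 8575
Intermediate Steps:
Function('B')(G, F) = Add(Mul(5, F), Mul(10, G)) (Function('B')(G, F) = Mul(5, Add(Add(F, G), G)) = Mul(5, Add(F, Mul(2, G))) = Add(Mul(5, F), Mul(10, G)))
Function('b')(p, s) = 25 (Function('b')(p, s) = Pow(Add(-5, Mul(s, 0)), 2) = Pow(Add(-5, 0), 2) = Pow(-5, 2) = 25)
Add(Mul(Function('B')(6, -2), Add(67, 104)), Function('b')(13, -182)) = Add(Mul(Add(Mul(5, -2), Mul(10, 6)), Add(67, 104)), 25) = Add(Mul(Add(-10, 60), 171), 25) = Add(Mul(50, 171), 25) = Add(8550, 25) = 8575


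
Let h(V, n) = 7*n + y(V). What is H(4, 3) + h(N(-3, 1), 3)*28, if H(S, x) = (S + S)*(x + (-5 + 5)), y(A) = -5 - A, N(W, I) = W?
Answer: 556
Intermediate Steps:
H(S, x) = 2*S*x (H(S, x) = (2*S)*(x + 0) = (2*S)*x = 2*S*x)
h(V, n) = -5 - V + 7*n (h(V, n) = 7*n + (-5 - V) = -5 - V + 7*n)
H(4, 3) + h(N(-3, 1), 3)*28 = 2*4*3 + (-5 - 1*(-3) + 7*3)*28 = 24 + (-5 + 3 + 21)*28 = 24 + 19*28 = 24 + 532 = 556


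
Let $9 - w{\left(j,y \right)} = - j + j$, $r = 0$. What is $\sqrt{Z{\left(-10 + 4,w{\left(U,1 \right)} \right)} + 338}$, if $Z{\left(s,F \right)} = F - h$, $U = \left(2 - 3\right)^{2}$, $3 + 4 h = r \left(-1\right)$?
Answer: $\frac{\sqrt{1391}}{2} \approx 18.648$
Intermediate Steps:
$h = - \frac{3}{4}$ ($h = - \frac{3}{4} + \frac{0 \left(-1\right)}{4} = - \frac{3}{4} + \frac{1}{4} \cdot 0 = - \frac{3}{4} + 0 = - \frac{3}{4} \approx -0.75$)
$U = 1$ ($U = \left(-1\right)^{2} = 1$)
$w{\left(j,y \right)} = 9$ ($w{\left(j,y \right)} = 9 - \left(- j + j\right) = 9 - 0 = 9 + 0 = 9$)
$Z{\left(s,F \right)} = \frac{3}{4} + F$ ($Z{\left(s,F \right)} = F - - \frac{3}{4} = F + \frac{3}{4} = \frac{3}{4} + F$)
$\sqrt{Z{\left(-10 + 4,w{\left(U,1 \right)} \right)} + 338} = \sqrt{\left(\frac{3}{4} + 9\right) + 338} = \sqrt{\frac{39}{4} + 338} = \sqrt{\frac{1391}{4}} = \frac{\sqrt{1391}}{2}$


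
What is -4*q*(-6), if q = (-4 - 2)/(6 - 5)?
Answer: -144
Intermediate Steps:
q = -6 (q = -6/1 = -6*1 = -6)
-4*q*(-6) = -4*(-6)*(-6) = 24*(-6) = -144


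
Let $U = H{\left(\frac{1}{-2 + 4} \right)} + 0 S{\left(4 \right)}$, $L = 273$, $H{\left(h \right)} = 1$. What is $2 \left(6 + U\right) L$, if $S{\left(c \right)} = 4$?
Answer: $3822$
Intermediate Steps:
$U = 1$ ($U = 1 + 0 \cdot 4 = 1 + 0 = 1$)
$2 \left(6 + U\right) L = 2 \left(6 + 1\right) 273 = 2 \cdot 7 \cdot 273 = 14 \cdot 273 = 3822$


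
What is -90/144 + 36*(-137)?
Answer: -39461/8 ≈ -4932.6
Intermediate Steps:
-90/144 + 36*(-137) = -90*1/144 - 4932 = -5/8 - 4932 = -39461/8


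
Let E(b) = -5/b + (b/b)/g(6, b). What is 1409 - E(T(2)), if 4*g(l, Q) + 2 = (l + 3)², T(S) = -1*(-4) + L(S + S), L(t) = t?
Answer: 890851/632 ≈ 1409.6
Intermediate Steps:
T(S) = 4 + 2*S (T(S) = -1*(-4) + (S + S) = 4 + 2*S)
g(l, Q) = -½ + (3 + l)²/4 (g(l, Q) = -½ + (l + 3)²/4 = -½ + (3 + l)²/4)
E(b) = 4/79 - 5/b (E(b) = -5/b + (b/b)/(-½ + (3 + 6)²/4) = -5/b + 1/(-½ + (¼)*9²) = -5/b + 1/(-½ + (¼)*81) = -5/b + 1/(-½ + 81/4) = -5/b + 1/(79/4) = -5/b + 1*(4/79) = -5/b + 4/79 = 4/79 - 5/b)
1409 - E(T(2)) = 1409 - (4/79 - 5/(4 + 2*2)) = 1409 - (4/79 - 5/(4 + 4)) = 1409 - (4/79 - 5/8) = 1409 - 1*(-363/632) = 1409 + 363/632 = 890851/632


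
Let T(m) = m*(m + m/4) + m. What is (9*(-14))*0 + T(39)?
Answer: 7761/4 ≈ 1940.3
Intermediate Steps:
T(m) = m + 5*m²/4 (T(m) = m*(m + m*(¼)) + m = m*(m + m/4) + m = m*(5*m/4) + m = 5*m²/4 + m = m + 5*m²/4)
(9*(-14))*0 + T(39) = (9*(-14))*0 + (¼)*39*(4 + 5*39) = -126*0 + (¼)*39*(4 + 195) = 0 + (¼)*39*199 = 0 + 7761/4 = 7761/4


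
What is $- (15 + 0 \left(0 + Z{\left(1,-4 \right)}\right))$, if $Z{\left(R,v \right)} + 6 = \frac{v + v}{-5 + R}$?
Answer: $-15$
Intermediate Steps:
$Z{\left(R,v \right)} = -6 + \frac{2 v}{-5 + R}$ ($Z{\left(R,v \right)} = -6 + \frac{v + v}{-5 + R} = -6 + \frac{2 v}{-5 + R}$)
$- (15 + 0 \left(0 + Z{\left(1,-4 \right)}\right)) = - (15 + 0 \left(0 + \frac{2 \left(15 - 4 - 3\right)}{-5 + 1}\right)) = - (15 + 0 \left(0 + \frac{2 \left(15 - 4 - 3\right)}{-4}\right)) = - (15 + 0 \left(0 + 2 \left(- \frac{1}{4}\right) 8\right)) = - (15 + 0 \left(0 - 4\right)) = - (15 + 0 \left(-4\right)) = - (15 + 0) = \left(-1\right) 15 = -15$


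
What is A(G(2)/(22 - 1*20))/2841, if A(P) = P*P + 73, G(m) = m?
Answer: 74/2841 ≈ 0.026047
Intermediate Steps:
A(P) = 73 + P² (A(P) = P² + 73 = 73 + P²)
A(G(2)/(22 - 1*20))/2841 = (73 + (2/(22 - 1*20))²)/2841 = (73 + (2/(22 - 20))²)*(1/2841) = (73 + (2/2)²)*(1/2841) = (73 + (2*(½))²)*(1/2841) = (73 + 1²)*(1/2841) = (73 + 1)*(1/2841) = 74*(1/2841) = 74/2841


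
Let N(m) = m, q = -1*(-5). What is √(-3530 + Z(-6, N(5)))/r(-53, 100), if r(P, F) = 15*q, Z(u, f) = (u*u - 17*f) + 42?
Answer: I*√393/25 ≈ 0.79297*I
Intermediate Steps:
q = 5
Z(u, f) = 42 + u² - 17*f (Z(u, f) = (u² - 17*f) + 42 = 42 + u² - 17*f)
r(P, F) = 75 (r(P, F) = 15*5 = 75)
√(-3530 + Z(-6, N(5)))/r(-53, 100) = √(-3530 + (42 + (-6)² - 17*5))/75 = √(-3530 + (42 + 36 - 85))*(1/75) = √(-3530 - 7)*(1/75) = √(-3537)*(1/75) = (3*I*√393)*(1/75) = I*√393/25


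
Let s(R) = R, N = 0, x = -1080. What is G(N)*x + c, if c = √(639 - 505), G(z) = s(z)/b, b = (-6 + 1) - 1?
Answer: √134 ≈ 11.576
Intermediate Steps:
b = -6 (b = -5 - 1 = -6)
G(z) = -z/6 (G(z) = z/(-6) = z*(-⅙) = -z/6)
c = √134 ≈ 11.576
G(N)*x + c = -⅙*0*(-1080) + √134 = 0*(-1080) + √134 = 0 + √134 = √134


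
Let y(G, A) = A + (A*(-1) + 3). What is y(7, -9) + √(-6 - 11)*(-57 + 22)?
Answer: 3 - 35*I*√17 ≈ 3.0 - 144.31*I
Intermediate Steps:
y(G, A) = 3 (y(G, A) = A + (-A + 3) = A + (3 - A) = 3)
y(7, -9) + √(-6 - 11)*(-57 + 22) = 3 + √(-6 - 11)*(-57 + 22) = 3 + √(-17)*(-35) = 3 + (I*√17)*(-35) = 3 - 35*I*√17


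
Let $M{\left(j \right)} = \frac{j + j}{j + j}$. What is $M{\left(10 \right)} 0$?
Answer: $0$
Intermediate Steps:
$M{\left(j \right)} = 1$ ($M{\left(j \right)} = \frac{2 j}{2 j} = 2 j \frac{1}{2 j} = 1$)
$M{\left(10 \right)} 0 = 1 \cdot 0 = 0$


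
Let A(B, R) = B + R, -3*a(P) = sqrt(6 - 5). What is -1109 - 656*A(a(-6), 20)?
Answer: -42031/3 ≈ -14010.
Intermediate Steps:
a(P) = -1/3 (a(P) = -sqrt(6 - 5)/3 = -sqrt(1)/3 = -1/3*1 = -1/3)
-1109 - 656*A(a(-6), 20) = -1109 - 656*(-1/3 + 20) = -1109 - 656*59/3 = -1109 - 38704/3 = -42031/3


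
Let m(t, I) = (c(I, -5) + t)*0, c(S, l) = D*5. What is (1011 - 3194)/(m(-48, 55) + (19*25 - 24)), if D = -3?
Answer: -2183/451 ≈ -4.8404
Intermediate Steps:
c(S, l) = -15 (c(S, l) = -3*5 = -15)
m(t, I) = 0 (m(t, I) = (-15 + t)*0 = 0)
(1011 - 3194)/(m(-48, 55) + (19*25 - 24)) = (1011 - 3194)/(0 + (19*25 - 24)) = -2183/(0 + (475 - 24)) = -2183/(0 + 451) = -2183/451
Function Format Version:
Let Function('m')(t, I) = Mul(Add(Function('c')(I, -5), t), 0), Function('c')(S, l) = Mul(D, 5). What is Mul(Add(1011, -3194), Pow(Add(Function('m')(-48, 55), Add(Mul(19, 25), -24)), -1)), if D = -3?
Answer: Rational(-2183, 451) ≈ -4.8404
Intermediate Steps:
Function('c')(S, l) = -15 (Function('c')(S, l) = Mul(-3, 5) = -15)
Function('m')(t, I) = 0 (Function('m')(t, I) = Mul(Add(-15, t), 0) = 0)
Mul(Add(1011, -3194), Pow(Add(Function('m')(-48, 55), Add(Mul(19, 25), -24)), -1)) = Mul(Add(1011, -3194), Pow(Add(0, Add(Mul(19, 25), -24)), -1)) = Mul(-2183, Pow(Add(0, Add(475, -24)), -1)) = Mul(-2183, Pow(Add(0, 451), -1)) = Mul(-2183, Pow(451, -1)) = Mul(-2183, Rational(1, 451)) = Rational(-2183, 451)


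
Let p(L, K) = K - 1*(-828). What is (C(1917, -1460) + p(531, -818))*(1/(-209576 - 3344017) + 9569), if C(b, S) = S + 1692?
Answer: 8229048202672/3553593 ≈ 2.3157e+6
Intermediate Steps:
C(b, S) = 1692 + S
p(L, K) = 828 + K (p(L, K) = K + 828 = 828 + K)
(C(1917, -1460) + p(531, -818))*(1/(-209576 - 3344017) + 9569) = ((1692 - 1460) + (828 - 818))*(1/(-209576 - 3344017) + 9569) = (232 + 10)*(1/(-3553593) + 9569) = 242*(-1/3553593 + 9569) = 242*(34004331416/3553593) = 8229048202672/3553593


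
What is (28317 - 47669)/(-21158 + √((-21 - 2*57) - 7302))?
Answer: 409449616/447668401 + 19352*I*√7437/447668401 ≈ 0.91463 + 0.0037279*I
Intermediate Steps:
(28317 - 47669)/(-21158 + √((-21 - 2*57) - 7302)) = -19352/(-21158 + √((-21 - 114) - 7302)) = -19352/(-21158 + √(-135 - 7302)) = -19352/(-21158 + √(-7437)) = -19352/(-21158 + I*√7437)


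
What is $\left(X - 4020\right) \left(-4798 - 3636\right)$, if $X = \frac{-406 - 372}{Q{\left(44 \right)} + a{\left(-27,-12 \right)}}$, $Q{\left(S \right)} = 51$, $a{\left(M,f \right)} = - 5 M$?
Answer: $\frac{3156416066}{93} \approx 3.394 \cdot 10^{7}$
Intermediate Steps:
$X = - \frac{389}{93}$ ($X = \frac{-406 - 372}{51 - -135} = - \frac{778}{51 + 135} = - \frac{778}{186} = \left(-778\right) \frac{1}{186} = - \frac{389}{93} \approx -4.1828$)
$\left(X - 4020\right) \left(-4798 - 3636\right) = \left(- \frac{389}{93} - 4020\right) \left(-4798 - 3636\right) = \left(- \frac{374249}{93}\right) \left(-8434\right) = \frac{3156416066}{93}$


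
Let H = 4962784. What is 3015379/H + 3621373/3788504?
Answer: 3674483423181/2350190879392 ≈ 1.5635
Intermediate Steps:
3015379/H + 3621373/3788504 = 3015379/4962784 + 3621373/3788504 = 3674483423181/2350190879392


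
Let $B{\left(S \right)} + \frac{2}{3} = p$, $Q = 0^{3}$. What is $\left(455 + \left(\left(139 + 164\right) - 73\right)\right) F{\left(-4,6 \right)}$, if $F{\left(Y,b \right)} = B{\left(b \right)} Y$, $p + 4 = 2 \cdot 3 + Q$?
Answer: $- \frac{10960}{3} \approx -3653.3$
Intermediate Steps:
$Q = 0$
$p = 2$ ($p = -4 + \left(2 \cdot 3 + 0\right) = -4 + \left(6 + 0\right) = -4 + 6 = 2$)
$B{\left(S \right)} = \frac{4}{3}$ ($B{\left(S \right)} = - \frac{2}{3} + 2 = \frac{4}{3}$)
$F{\left(Y,b \right)} = \frac{4 Y}{3}$
$\left(455 + \left(\left(139 + 164\right) - 73\right)\right) F{\left(-4,6 \right)} = \left(455 + \left(\left(139 + 164\right) - 73\right)\right) \frac{4}{3} \left(-4\right) = \left(455 + \left(303 - 73\right)\right) \left(- \frac{16}{3}\right) = \left(455 + 230\right) \left(- \frac{16}{3}\right) = 685 \left(- \frac{16}{3}\right) = - \frac{10960}{3}$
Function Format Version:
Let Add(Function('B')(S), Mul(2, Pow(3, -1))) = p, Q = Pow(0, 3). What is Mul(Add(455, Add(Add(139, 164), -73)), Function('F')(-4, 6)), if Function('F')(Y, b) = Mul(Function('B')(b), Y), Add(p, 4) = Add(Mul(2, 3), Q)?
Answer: Rational(-10960, 3) ≈ -3653.3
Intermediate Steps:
Q = 0
p = 2 (p = Add(-4, Add(Mul(2, 3), 0)) = Add(-4, Add(6, 0)) = Add(-4, 6) = 2)
Function('B')(S) = Rational(4, 3) (Function('B')(S) = Add(Rational(-2, 3), 2) = Rational(4, 3))
Function('F')(Y, b) = Mul(Rational(4, 3), Y)
Mul(Add(455, Add(Add(139, 164), -73)), Function('F')(-4, 6)) = Mul(Add(455, Add(Add(139, 164), -73)), Mul(Rational(4, 3), -4)) = Mul(Add(455, Add(303, -73)), Rational(-16, 3)) = Mul(Add(455, 230), Rational(-16, 3)) = Mul(685, Rational(-16, 3)) = Rational(-10960, 3)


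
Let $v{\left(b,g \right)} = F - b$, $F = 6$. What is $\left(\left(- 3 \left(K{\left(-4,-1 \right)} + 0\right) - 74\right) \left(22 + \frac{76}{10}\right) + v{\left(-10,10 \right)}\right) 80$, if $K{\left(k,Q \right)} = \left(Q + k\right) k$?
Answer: $-316032$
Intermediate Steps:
$v{\left(b,g \right)} = 6 - b$
$K{\left(k,Q \right)} = k \left(Q + k\right)$
$\left(\left(- 3 \left(K{\left(-4,-1 \right)} + 0\right) - 74\right) \left(22 + \frac{76}{10}\right) + v{\left(-10,10 \right)}\right) 80 = \left(\left(- 3 \left(- 4 \left(-1 - 4\right) + 0\right) - 74\right) \left(22 + \frac{76}{10}\right) + \left(6 - -10\right)\right) 80 = \left(\left(- 3 \left(\left(-4\right) \left(-5\right) + 0\right) - 74\right) \left(22 + 76 \cdot \frac{1}{10}\right) + \left(6 + 10\right)\right) 80 = \left(\left(- 3 \left(20 + 0\right) - 74\right) \left(22 + \frac{38}{5}\right) + 16\right) 80 = \left(\left(\left(-3\right) 20 - 74\right) \frac{148}{5} + 16\right) 80 = \left(\left(-60 - 74\right) \frac{148}{5} + 16\right) 80 = \left(\left(-134\right) \frac{148}{5} + 16\right) 80 = \left(- \frac{19832}{5} + 16\right) 80 = \left(- \frac{19752}{5}\right) 80 = -316032$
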